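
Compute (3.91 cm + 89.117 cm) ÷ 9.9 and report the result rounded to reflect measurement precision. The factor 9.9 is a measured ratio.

3.91 cm + 89.117 cm = 93.027 cm; the sum is limited to 2 decimal places (4 s.f.).
Carrying full precision, 93.027 ÷ 9.9 = 9.39666666667… cm; 9.9 has 2 s.f., so the result keeps min(4, 2) = 2 s.f.
Rounded to 2 significant figures: 9.4 cm.

9.4 cm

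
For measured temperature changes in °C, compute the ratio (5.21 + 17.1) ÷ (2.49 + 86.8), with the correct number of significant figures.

5.21 + 17.1 = 22.31, limited to 1 d.p. → 3 s.f.; 2.49 + 86.8 = 89.29, limited to 1 d.p. → 3 s.f.
Carrying full precision, 22.31 ÷ 89.29 = 0.24986000672…; keep min(3, 3) = 3 s.f.
Rounded to 3 significant figures: 2.50 × 10^-1.

2.50 × 10^-1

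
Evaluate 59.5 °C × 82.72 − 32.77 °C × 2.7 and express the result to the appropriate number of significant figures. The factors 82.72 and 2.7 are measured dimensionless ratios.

4.83 × 10^3 °C

59.5 × 82.72 = 4921.84 → 4.92 × 10^3 °C (3 s.f., last digit at the 10^1 place).
32.77 × 2.7 = 88.479 → 88 °C (2 s.f., last digit at the 10^0 place).
Difference: 4833.361 °C; keep the coarser place, 10^1.
Result: 4.83 × 10^3 °C.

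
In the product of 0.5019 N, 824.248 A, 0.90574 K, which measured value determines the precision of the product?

0.5019 N → 4 s.f.; 824.248 A → 6 s.f.; 0.90574 K → 5 s.f.
The fewest is 4 significant figures, from 0.5019 N.

0.5019 N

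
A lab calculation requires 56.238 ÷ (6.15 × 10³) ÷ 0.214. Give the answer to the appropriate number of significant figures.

56.238 ÷ (6.15 × 10³) ÷ 0.214 = 0.0427307955323…
Multiplication/division keeps the fewest significant figures: 56.238 → 5 s.f., 6.15 × 10³ → 3 s.f., 0.214 → 3 s.f.; limit is 3.
Rounded to 3 significant figures: 0.0427.

0.0427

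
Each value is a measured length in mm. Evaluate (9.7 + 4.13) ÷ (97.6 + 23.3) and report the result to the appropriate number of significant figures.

0.114

9.7 + 4.13 = 13.83, limited to 1 d.p. → 3 s.f.; 97.6 + 23.3 = 120.9, limited to 1 d.p. → 4 s.f.
Carrying full precision, 13.83 ÷ 120.9 = 0.114392059553…; keep min(3, 4) = 3 s.f.
Rounded to 3 significant figures: 0.114.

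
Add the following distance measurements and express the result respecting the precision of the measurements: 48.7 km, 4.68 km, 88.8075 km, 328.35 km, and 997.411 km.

48.7 km + 4.68 km + 88.8075 km + 328.35 km + 997.411 km = 1467.9485 km.
Addition/subtraction keeps the fewest decimal places: 48.7 → 1 decimal place, 4.68 → 2 decimal places, 88.8075 → 4 decimal places, 328.35 → 2 decimal places, 997.411 → 3 decimal places; limit is 1.
Rounded to 1 decimal place: 1467.9 km.

1467.9 km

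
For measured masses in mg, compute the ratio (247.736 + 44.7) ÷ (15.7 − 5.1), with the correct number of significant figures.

247.736 + 44.7 = 292.436, limited to 1 d.p. → 4 s.f.; 15.7 − 5.1 = 10.6, limited to 1 d.p. → 3 s.f.
Carrying full precision, 292.436 ÷ 10.6 = 27.5883018868…; keep min(4, 3) = 3 s.f.
Rounded to 3 significant figures: 27.6.

27.6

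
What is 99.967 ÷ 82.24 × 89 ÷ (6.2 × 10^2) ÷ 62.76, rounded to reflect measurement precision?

99.967 ÷ 82.24 × 89 ÷ (6.2 × 10^2) ÷ 62.76 = 0.00278028258726…
Multiplication/division keeps the fewest significant figures: 99.967 → 5 s.f., 82.24 → 4 s.f., 89 → 2 s.f., 6.2 × 10^2 → 2 s.f., 62.76 → 4 s.f.; limit is 2.
Rounded to 2 significant figures: 0.0028.

0.0028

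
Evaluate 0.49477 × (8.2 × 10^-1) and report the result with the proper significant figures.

0.41

0.49477 × (8.2 × 10^-1) = 0.4057114
Multiplication/division keeps the fewest significant figures: 0.49477 → 5 s.f., 8.2 × 10^-1 → 2 s.f.; limit is 2.
Rounded to 2 significant figures: 0.41.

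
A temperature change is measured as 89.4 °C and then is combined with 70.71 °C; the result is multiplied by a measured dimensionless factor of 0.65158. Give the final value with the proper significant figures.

89.4 °C + 70.71 °C = 160.11 °C; the sum is limited to 1 decimal place (4 s.f.).
Carrying full precision, 160.11 × 0.65158 = 104.3244738 °C; 0.65158 has 5 s.f., so the result keeps min(4, 5) = 4 s.f.
Rounded to 4 significant figures: 104.3 °C.

104.3 °C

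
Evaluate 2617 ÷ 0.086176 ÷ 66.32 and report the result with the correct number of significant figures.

2617 ÷ 0.086176 ÷ 66.32 = 457.902351045…
Multiplication/division keeps the fewest significant figures: 2617 → 4 s.f., 0.086176 → 5 s.f., 66.32 → 4 s.f.; limit is 4.
Rounded to 4 significant figures: 457.9.

457.9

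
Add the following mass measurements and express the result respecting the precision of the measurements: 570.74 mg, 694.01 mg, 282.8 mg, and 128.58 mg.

570.74 mg + 694.01 mg + 282.8 mg + 128.58 mg = 1676.13 mg.
Addition/subtraction keeps the fewest decimal places: 570.74 → 2 decimal places, 694.01 → 2 decimal places, 282.8 → 1 decimal place, 128.58 → 2 decimal places; limit is 1.
Rounded to 1 decimal place: 1676.1 mg.

1676.1 mg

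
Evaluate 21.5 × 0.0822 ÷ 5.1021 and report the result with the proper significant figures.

21.5 × 0.0822 ÷ 5.1021 = 0.346386781913…
Multiplication/division keeps the fewest significant figures: 21.5 → 3 s.f., 0.0822 → 3 s.f., 5.1021 → 5 s.f.; limit is 3.
Rounded to 3 significant figures: 0.346.

0.346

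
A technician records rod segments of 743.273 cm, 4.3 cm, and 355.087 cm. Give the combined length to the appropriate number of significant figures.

743.273 cm + 4.3 cm + 355.087 cm = 1102.660 cm.
Addition/subtraction keeps the fewest decimal places: 743.273 → 3 decimal places, 4.3 → 1 decimal place, 355.087 → 3 decimal places; limit is 1.
Rounded to 1 decimal place: 1102.7 cm.

1102.7 cm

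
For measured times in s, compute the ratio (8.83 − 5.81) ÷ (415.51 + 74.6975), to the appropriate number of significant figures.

8.83 − 5.81 = 3.02, limited to 2 d.p. → 3 s.f.; 415.51 + 74.6975 = 490.2075, limited to 2 d.p. → 5 s.f.
Carrying full precision, 3.02 ÷ 490.2075 = 0.0061606564567…; keep min(3, 5) = 3 s.f.
Rounded to 3 significant figures: 0.00616.

0.00616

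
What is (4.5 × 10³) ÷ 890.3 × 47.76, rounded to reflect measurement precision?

2.4 × 10²

(4.5 × 10³) ÷ 890.3 × 47.76 = 241.401774683…
Multiplication/division keeps the fewest significant figures: 4.5 × 10³ → 2 s.f., 890.3 → 4 s.f., 47.76 → 4 s.f.; limit is 2.
Rounded to 2 significant figures: 2.4 × 10².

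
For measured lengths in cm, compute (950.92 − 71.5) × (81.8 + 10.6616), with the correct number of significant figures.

8.13 × 10⁴ cm²

950.92 − 71.5 = 879.42, limited to 1 d.p. → 4 s.f.; 81.8 + 10.6616 = 92.4616, limited to 1 d.p. → 3 s.f.
Carrying full precision, 879.42 × 92.4616 = 81312.580272; keep min(4, 3) = 3 s.f.
Rounded to 3 significant figures: 8.13 × 10⁴ cm².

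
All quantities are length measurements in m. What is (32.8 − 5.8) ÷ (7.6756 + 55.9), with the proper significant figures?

0.425

32.8 − 5.8 = 27.0, limited to 1 d.p. → 3 s.f.; 7.6756 + 55.9 = 63.5756, limited to 1 d.p. → 3 s.f.
Carrying full precision, 27.0 ÷ 63.5756 = 0.424691233744…; keep min(3, 3) = 3 s.f.
Rounded to 3 significant figures: 0.425.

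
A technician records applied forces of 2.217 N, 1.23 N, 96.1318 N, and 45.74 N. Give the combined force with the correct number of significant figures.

2.217 N + 1.23 N + 96.1318 N + 45.74 N = 145.3188 N.
Addition/subtraction keeps the fewest decimal places: 2.217 → 3 decimal places, 1.23 → 2 decimal places, 96.1318 → 4 decimal places, 45.74 → 2 decimal places; limit is 2.
Rounded to 2 decimal places: 1.4532 × 10^2 N.

1.4532 × 10^2 N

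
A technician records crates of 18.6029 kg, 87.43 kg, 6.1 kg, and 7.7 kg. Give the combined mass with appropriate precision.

119.8 kg

18.6029 kg + 87.43 kg + 6.1 kg + 7.7 kg = 119.8329 kg.
Addition/subtraction keeps the fewest decimal places: 18.6029 → 4 decimal places, 87.43 → 2 decimal places, 6.1 → 1 decimal place, 7.7 → 1 decimal place; limit is 1.
Rounded to 1 decimal place: 119.8 kg.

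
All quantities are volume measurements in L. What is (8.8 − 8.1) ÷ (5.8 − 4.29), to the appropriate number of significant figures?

0.5

8.8 − 8.1 = 0.7, limited to 1 d.p. → 1 s.f.; 5.8 − 4.29 = 1.51, limited to 1 d.p. → 2 s.f.
Carrying full precision, 0.7 ÷ 1.51 = 0.46357615894…; keep min(1, 2) = 1 s.f.
Rounded to 1 significant figure: 0.5.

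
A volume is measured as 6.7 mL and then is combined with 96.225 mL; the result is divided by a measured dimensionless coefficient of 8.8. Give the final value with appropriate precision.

12 mL

6.7 mL + 96.225 mL = 102.925 mL; the sum is limited to 1 decimal place (4 s.f.).
Carrying full precision, 102.925 ÷ 8.8 = 11.6960227273… mL; 8.8 has 2 s.f., so the result keeps min(4, 2) = 2 s.f.
Rounded to 2 significant figures: 12 mL.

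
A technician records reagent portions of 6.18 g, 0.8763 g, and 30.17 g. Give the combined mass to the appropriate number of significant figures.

37.23 g

6.18 g + 0.8763 g + 30.17 g = 37.2263 g.
Addition/subtraction keeps the fewest decimal places: 6.18 → 2 decimal places, 0.8763 → 4 decimal places, 30.17 → 2 decimal places; limit is 2.
Rounded to 2 decimal places: 37.23 g.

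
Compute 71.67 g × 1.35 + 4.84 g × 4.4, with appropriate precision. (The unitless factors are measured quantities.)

118 g

71.67 × 1.35 = 96.7545 → 96.8 g (3 s.f., last digit at the 10^-1 place).
4.84 × 4.4 = 21.296 → 21 g (2 s.f., last digit at the 10^0 place).
Sum: 118.0505 g; keep the coarser place, 10^0.
Result: 118 g.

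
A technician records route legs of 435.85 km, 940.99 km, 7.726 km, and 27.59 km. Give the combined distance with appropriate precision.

435.85 km + 940.99 km + 7.726 km + 27.59 km = 1412.156 km.
Addition/subtraction keeps the fewest decimal places: 435.85 → 2 decimal places, 940.99 → 2 decimal places, 7.726 → 3 decimal places, 27.59 → 2 decimal places; limit is 2.
Rounded to 2 decimal places: 1412.16 km.

1412.16 km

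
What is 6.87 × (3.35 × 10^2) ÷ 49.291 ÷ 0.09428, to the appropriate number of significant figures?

495

6.87 × (3.35 × 10^2) ÷ 49.291 ÷ 0.09428 = 495.238433469…
Multiplication/division keeps the fewest significant figures: 6.87 → 3 s.f., 3.35 × 10^2 → 3 s.f., 49.291 → 5 s.f., 0.09428 → 4 s.f.; limit is 3.
Rounded to 3 significant figures: 495.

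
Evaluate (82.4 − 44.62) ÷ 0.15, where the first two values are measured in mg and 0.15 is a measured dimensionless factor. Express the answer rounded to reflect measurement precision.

2.5 × 10^2 mg

82.4 mg − 44.62 mg = 37.78 mg; the difference is limited to 1 decimal place (3 s.f.).
Carrying full precision, 37.78 ÷ 0.15 = 251.866666667… mg; 0.15 has 2 s.f., so the result keeps min(3, 2) = 2 s.f.
Rounded to 2 significant figures: 2.5 × 10^2 mg.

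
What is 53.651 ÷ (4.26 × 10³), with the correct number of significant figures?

53.651 ÷ (4.26 × 10³) = 0.0125941314554…
Multiplication/division keeps the fewest significant figures: 53.651 → 5 s.f., 4.26 × 10³ → 3 s.f.; limit is 3.
Rounded to 3 significant figures: 1.26 × 10⁻².

1.26 × 10⁻²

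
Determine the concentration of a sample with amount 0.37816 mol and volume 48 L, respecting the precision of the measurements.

0.0079 mol/L

concentration = 0.37816 mol ÷ 48 L = 0.00787833333333… mol/L.
0.37816 has 5 significant figures; 48 has 2.
Division/multiplication keeps the fewest: 2 significant figures.
Rounded: 0.0079 mol/L.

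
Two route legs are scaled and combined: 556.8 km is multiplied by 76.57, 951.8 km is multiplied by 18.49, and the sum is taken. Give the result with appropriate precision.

6.023 × 10^4 km

556.8 × 76.57 = 42634.176 → 4.263 × 10^4 km (4 s.f., last digit at the 10^1 place).
951.8 × 18.49 = 17598.782 → 1.760 × 10^4 km (4 s.f., last digit at the 10^1 place).
Sum: 60232.958 km; keep the coarser place, 10^1.
Result: 6.023 × 10^4 km.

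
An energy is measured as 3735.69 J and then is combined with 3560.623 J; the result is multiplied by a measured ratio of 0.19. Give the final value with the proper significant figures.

1.4 × 10³ J

3735.69 J + 3560.623 J = 7296.313 J; the sum is limited to 2 decimal places (6 s.f.).
Carrying full precision, 7296.313 × 0.19 = 1386.29947 J; 0.19 has 2 s.f., so the result keeps min(6, 2) = 2 s.f.
Rounded to 2 significant figures: 1.4 × 10³ J.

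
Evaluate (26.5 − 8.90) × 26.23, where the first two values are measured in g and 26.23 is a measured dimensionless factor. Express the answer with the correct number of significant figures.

26.5 g − 8.90 g = 17.60 g; the difference is limited to 1 decimal place (3 s.f.).
Carrying full precision, 17.60 × 26.23 = 461.648 g; 26.23 has 4 s.f., so the result keeps min(3, 4) = 3 s.f.
Rounded to 3 significant figures: 462 g.

462 g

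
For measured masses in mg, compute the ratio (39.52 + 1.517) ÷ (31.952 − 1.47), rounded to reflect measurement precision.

1.346

39.52 + 1.517 = 41.037, limited to 2 d.p. → 4 s.f.; 31.952 − 1.47 = 30.482, limited to 2 d.p. → 4 s.f.
Carrying full precision, 41.037 ÷ 30.482 = 1.34626992979…; keep min(4, 4) = 4 s.f.
Rounded to 4 significant figures: 1.346.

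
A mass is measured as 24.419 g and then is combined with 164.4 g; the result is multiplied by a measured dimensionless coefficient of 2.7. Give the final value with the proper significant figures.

5.1 × 10^2 g

24.419 g + 164.4 g = 188.819 g; the sum is limited to 1 decimal place (4 s.f.).
Carrying full precision, 188.819 × 2.7 = 509.8113 g; 2.7 has 2 s.f., so the result keeps min(4, 2) = 2 s.f.
Rounded to 2 significant figures: 5.1 × 10^2 g.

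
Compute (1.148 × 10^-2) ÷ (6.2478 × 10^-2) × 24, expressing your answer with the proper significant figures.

(1.148 × 10^-2) ÷ (6.2478 × 10^-2) × 24 = 4.40987227504…
Multiplication/division keeps the fewest significant figures: 1.148 × 10^-2 → 4 s.f., 6.2478 × 10^-2 → 5 s.f., 24 → 2 s.f.; limit is 2.
Rounded to 2 significant figures: 4.4.

4.4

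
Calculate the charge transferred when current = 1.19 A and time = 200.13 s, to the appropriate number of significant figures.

charge transferred = 1.19 A × 200.13 s = 238.1547 C.
1.19 has 3 significant figures; 200.13 has 5.
Division/multiplication keeps the fewest: 3 significant figures.
Rounded: 238 C.

238 C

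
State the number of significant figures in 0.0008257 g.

4

0.0008257: leading zeros are not significant.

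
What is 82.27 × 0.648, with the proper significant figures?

82.27 × 0.648 = 53.31096
Multiplication/division keeps the fewest significant figures: 82.27 → 4 s.f., 0.648 → 3 s.f.; limit is 3.
Rounded to 3 significant figures: 53.3.

53.3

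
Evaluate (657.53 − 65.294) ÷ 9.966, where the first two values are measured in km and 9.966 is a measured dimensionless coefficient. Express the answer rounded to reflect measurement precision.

657.53 km − 65.294 km = 592.236 km; the difference is limited to 2 decimal places (5 s.f.).
Carrying full precision, 592.236 ÷ 9.966 = 59.4256472005… km; 9.966 has 4 s.f., so the result keeps min(5, 4) = 4 s.f.
Rounded to 4 significant figures: 59.43 km.

59.43 km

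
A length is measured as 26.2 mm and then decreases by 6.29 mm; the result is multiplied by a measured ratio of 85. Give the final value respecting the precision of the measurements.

26.2 mm − 6.29 mm = 19.91 mm; the difference is limited to 1 decimal place (3 s.f.).
Carrying full precision, 19.91 × 85 = 1692.35 mm; 85 has 2 s.f., so the result keeps min(3, 2) = 2 s.f.
Rounded to 2 significant figures: 1.7 × 10³ mm.

1.7 × 10³ mm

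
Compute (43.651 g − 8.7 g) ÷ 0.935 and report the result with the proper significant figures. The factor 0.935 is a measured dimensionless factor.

43.651 g − 8.7 g = 34.951 g; the difference is limited to 1 decimal place (3 s.f.).
Carrying full precision, 34.951 ÷ 0.935 = 37.3807486631… g; 0.935 has 3 s.f., so the result keeps min(3, 3) = 3 s.f.
Rounded to 3 significant figures: 37.4 g.

37.4 g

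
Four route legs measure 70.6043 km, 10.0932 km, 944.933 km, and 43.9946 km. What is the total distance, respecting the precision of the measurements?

70.6043 km + 10.0932 km + 944.933 km + 43.9946 km = 1069.6251 km.
Addition/subtraction keeps the fewest decimal places: 70.6043 → 4 decimal places, 10.0932 → 4 decimal places, 944.933 → 3 decimal places, 43.9946 → 4 decimal places; limit is 3.
Rounded to 3 decimal places: 1069.625 km.

1069.625 km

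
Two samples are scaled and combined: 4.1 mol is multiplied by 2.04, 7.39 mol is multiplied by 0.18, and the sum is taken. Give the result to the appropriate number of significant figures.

4.1 × 2.04 = 8.364 → 8.4 mol (2 s.f., last digit at the 10^-1 place).
7.39 × 0.18 = 1.3302 → 1.3 mol (2 s.f., last digit at the 10^-1 place).
Sum: 9.6942 mol; keep the coarser place, 10^-1.
Result: 9.7 mol.

9.7 mol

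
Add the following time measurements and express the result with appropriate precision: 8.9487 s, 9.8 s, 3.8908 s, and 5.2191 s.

27.9 s

8.9487 s + 9.8 s + 3.8908 s + 5.2191 s = 27.8586 s.
Addition/subtraction keeps the fewest decimal places: 8.9487 → 4 decimal places, 9.8 → 1 decimal place, 3.8908 → 4 decimal places, 5.2191 → 4 decimal places; limit is 1.
Rounded to 1 decimal place: 27.9 s.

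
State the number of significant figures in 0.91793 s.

0.91793: leading zeros are not significant.

5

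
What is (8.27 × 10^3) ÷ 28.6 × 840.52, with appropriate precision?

2.43 × 10^5

(8.27 × 10^3) ÷ 28.6 × 840.52 = 243045.468531…
Multiplication/division keeps the fewest significant figures: 8.27 × 10^3 → 3 s.f., 28.6 → 3 s.f., 840.52 → 5 s.f.; limit is 3.
Rounded to 3 significant figures: 2.43 × 10^5.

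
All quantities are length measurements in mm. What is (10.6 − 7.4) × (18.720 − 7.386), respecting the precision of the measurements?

36 mm²

10.6 − 7.4 = 3.2, limited to 1 d.p. → 2 s.f.; 18.720 − 7.386 = 11.334, limited to 3 d.p. → 5 s.f.
Carrying full precision, 3.2 × 11.334 = 36.2688; keep min(2, 5) = 2 s.f.
Rounded to 2 significant figures: 36 mm².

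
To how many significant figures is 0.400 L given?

0.400: leading zeros are not significant; trailing zeros after a decimal point are significant.

3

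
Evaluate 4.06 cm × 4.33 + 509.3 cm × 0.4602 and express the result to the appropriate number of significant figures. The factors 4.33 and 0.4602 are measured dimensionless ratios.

4.06 × 4.33 = 17.5798 → 17.6 cm (3 s.f., last digit at the 10^-1 place).
509.3 × 0.4602 = 234.37986 → 234.4 cm (4 s.f., last digit at the 10^-1 place).
Sum: 251.95966 cm; keep the coarser place, 10^-1.
Result: 252.0 cm.

252.0 cm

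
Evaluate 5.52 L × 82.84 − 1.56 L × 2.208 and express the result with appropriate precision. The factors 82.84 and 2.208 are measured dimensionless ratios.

454 L

5.52 × 82.84 = 457.2768 → 457 L (3 s.f., last digit at the 10^0 place).
1.56 × 2.208 = 3.44448 → 3.44 L (3 s.f., last digit at the 10^-2 place).
Difference: 453.83232 L; keep the coarser place, 10^0.
Result: 454 L.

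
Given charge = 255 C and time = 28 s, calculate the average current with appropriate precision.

9.1 A

average current = 255 C ÷ 28 s = 9.10714285714… A.
255 has 3 significant figures; 28 has 2.
Division/multiplication keeps the fewest: 2 significant figures.
Rounded: 9.1 A.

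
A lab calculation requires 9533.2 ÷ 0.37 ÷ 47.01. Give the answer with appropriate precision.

9533.2 ÷ 0.37 ÷ 47.01 = 548.083501498…
Multiplication/division keeps the fewest significant figures: 9533.2 → 5 s.f., 0.37 → 2 s.f., 47.01 → 4 s.f.; limit is 2.
Rounded to 2 significant figures: 5.5 × 10².

5.5 × 10²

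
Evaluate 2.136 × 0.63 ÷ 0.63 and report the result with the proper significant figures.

2.1

2.136 × 0.63 ÷ 0.63 = 2.136
Multiplication/division keeps the fewest significant figures: 2.136 → 4 s.f., 0.63 → 2 s.f., 0.63 → 2 s.f.; limit is 2.
Rounded to 2 significant figures: 2.1.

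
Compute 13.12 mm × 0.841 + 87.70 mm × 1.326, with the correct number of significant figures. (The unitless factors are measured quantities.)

127.3 mm

13.12 × 0.841 = 11.03392 → 11.0 mm (3 s.f., last digit at the 10^-1 place).
87.70 × 1.326 = 116.2902 → 116.3 mm (4 s.f., last digit at the 10^-1 place).
Sum: 127.32412 mm; keep the coarser place, 10^-1.
Result: 127.3 mm.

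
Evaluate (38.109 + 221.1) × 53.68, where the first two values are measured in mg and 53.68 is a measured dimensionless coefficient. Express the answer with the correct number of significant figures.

38.109 mg + 221.1 mg = 259.209 mg; the sum is limited to 1 decimal place (4 s.f.).
Carrying full precision, 259.209 × 53.68 = 13914.33912 mg; 53.68 has 4 s.f., so the result keeps min(4, 4) = 4 s.f.
Rounded to 4 significant figures: 1.391 × 10^4 mg.

1.391 × 10^4 mg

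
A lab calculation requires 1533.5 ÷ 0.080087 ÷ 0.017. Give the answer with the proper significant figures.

1533.5 ÷ 0.080087 ÷ 0.017 = 1126348.62528…
Multiplication/division keeps the fewest significant figures: 1533.5 → 5 s.f., 0.080087 → 5 s.f., 0.017 → 2 s.f.; limit is 2.
Rounded to 2 significant figures: 1.1 × 10^6.

1.1 × 10^6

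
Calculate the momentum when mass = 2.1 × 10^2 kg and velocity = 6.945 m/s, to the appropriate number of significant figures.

momentum = 2.1 × 10^2 kg × 6.945 m/s = 1458.45 kg·m/s.
2.1 × 10^2 has 2 significant figures; 6.945 has 4.
Division/multiplication keeps the fewest: 2 significant figures.
Rounded: 1.5 × 10^3 kg·m/s.

1.5 × 10^3 kg·m/s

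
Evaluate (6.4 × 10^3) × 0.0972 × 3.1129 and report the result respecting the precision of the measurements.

1.9 × 10^3

(6.4 × 10^3) × 0.0972 × 3.1129 = 1936.472832
Multiplication/division keeps the fewest significant figures: 6.4 × 10^3 → 2 s.f., 0.0972 → 3 s.f., 3.1129 → 5 s.f.; limit is 2.
Rounded to 2 significant figures: 1.9 × 10^3.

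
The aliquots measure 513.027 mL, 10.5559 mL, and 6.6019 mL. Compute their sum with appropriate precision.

513.027 mL + 10.5559 mL + 6.6019 mL = 530.1848 mL.
Addition/subtraction keeps the fewest decimal places: 513.027 → 3 decimal places, 10.5559 → 4 decimal places, 6.6019 → 4 decimal places; limit is 3.
Rounded to 3 decimal places: 530.185 mL.

530.185 mL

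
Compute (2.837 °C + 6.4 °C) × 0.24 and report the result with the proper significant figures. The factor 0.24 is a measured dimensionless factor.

2.2 °C

2.837 °C + 6.4 °C = 9.237 °C; the sum is limited to 1 decimal place (2 s.f.).
Carrying full precision, 9.237 × 0.24 = 2.21688 °C; 0.24 has 2 s.f., so the result keeps min(2, 2) = 2 s.f.
Rounded to 2 significant figures: 2.2 °C.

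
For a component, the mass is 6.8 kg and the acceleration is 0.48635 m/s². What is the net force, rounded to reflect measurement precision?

net force = 6.8 kg × 0.48635 m/s² = 3.30718 N.
6.8 has 2 significant figures; 0.48635 has 5.
Division/multiplication keeps the fewest: 2 significant figures.
Rounded: 3.3 N.

3.3 N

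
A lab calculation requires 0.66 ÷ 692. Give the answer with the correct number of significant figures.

9.5 × 10⁻⁴

0.66 ÷ 692 = 0.000953757225434…
Multiplication/division keeps the fewest significant figures: 0.66 → 2 s.f., 692 → 3 s.f.; limit is 2.
Rounded to 2 significant figures: 9.5 × 10⁻⁴.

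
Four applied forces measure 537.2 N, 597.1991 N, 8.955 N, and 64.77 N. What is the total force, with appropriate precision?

537.2 N + 597.1991 N + 8.955 N + 64.77 N = 1208.1241 N.
Addition/subtraction keeps the fewest decimal places: 537.2 → 1 decimal place, 597.1991 → 4 decimal places, 8.955 → 3 decimal places, 64.77 → 2 decimal places; limit is 1.
Rounded to 1 decimal place: 1208.1 N.

1208.1 N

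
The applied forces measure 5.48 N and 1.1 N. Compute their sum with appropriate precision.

6.6 N

5.48 N + 1.1 N = 6.58 N.
Addition/subtraction keeps the fewest decimal places: 5.48 → 2 decimal places, 1.1 → 1 decimal place; limit is 1.
Rounded to 1 decimal place: 6.6 N.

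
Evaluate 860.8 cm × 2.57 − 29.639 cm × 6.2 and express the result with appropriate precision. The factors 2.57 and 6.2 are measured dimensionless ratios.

860.8 × 2.57 = 2212.256 → 2.21 × 10³ cm (3 s.f., last digit at the 10^1 place).
29.639 × 6.2 = 183.7618 → 1.8 × 10² cm (2 s.f., last digit at the 10^1 place).
Difference: 2028.4942 cm; keep the coarser place, 10^1.
Result: 2.03 × 10³ cm.

2.03 × 10³ cm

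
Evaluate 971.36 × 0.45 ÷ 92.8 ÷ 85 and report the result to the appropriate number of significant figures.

971.36 × 0.45 ÷ 92.8 ÷ 85 = 0.0554148073022…
Multiplication/division keeps the fewest significant figures: 971.36 → 5 s.f., 0.45 → 2 s.f., 92.8 → 3 s.f., 85 → 2 s.f.; limit is 2.
Rounded to 2 significant figures: 0.055.

0.055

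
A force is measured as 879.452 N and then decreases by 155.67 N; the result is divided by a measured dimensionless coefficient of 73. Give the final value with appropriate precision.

879.452 N − 155.67 N = 723.782 N; the difference is limited to 2 decimal places (5 s.f.).
Carrying full precision, 723.782 ÷ 73 = 9.91482191781… N; 73 has 2 s.f., so the result keeps min(5, 2) = 2 s.f.
Rounded to 2 significant figures: 9.9 N.

9.9 N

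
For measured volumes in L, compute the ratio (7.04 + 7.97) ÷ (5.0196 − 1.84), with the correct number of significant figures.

4.72

7.04 + 7.97 = 15.01, limited to 2 d.p. → 4 s.f.; 5.0196 − 1.84 = 3.1796, limited to 2 d.p. → 3 s.f.
Carrying full precision, 15.01 ÷ 3.1796 = 4.72071958737…; keep min(4, 3) = 3 s.f.
Rounded to 3 significant figures: 4.72.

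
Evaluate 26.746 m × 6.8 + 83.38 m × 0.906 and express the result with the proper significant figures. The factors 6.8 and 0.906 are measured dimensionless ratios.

26.746 × 6.8 = 181.8728 → 1.8 × 10^2 m (2 s.f., last digit at the 10^1 place).
83.38 × 0.906 = 75.54228 → 75.5 m (3 s.f., last digit at the 10^-1 place).
Sum: 257.41508 m; keep the coarser place, 10^1.
Result: 2.6 × 10^2 m.

2.6 × 10^2 m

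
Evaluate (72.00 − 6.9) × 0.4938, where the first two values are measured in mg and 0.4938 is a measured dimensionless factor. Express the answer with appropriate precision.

32.1 mg

72.00 mg − 6.9 mg = 65.10 mg; the difference is limited to 1 decimal place (3 s.f.).
Carrying full precision, 65.10 × 0.4938 = 32.14638 mg; 0.4938 has 4 s.f., so the result keeps min(3, 4) = 3 s.f.
Rounded to 3 significant figures: 32.1 mg.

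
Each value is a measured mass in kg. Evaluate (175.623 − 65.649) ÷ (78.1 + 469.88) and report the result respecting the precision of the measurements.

175.623 − 65.649 = 109.974, limited to 3 d.p. → 6 s.f.; 78.1 + 469.88 = 547.98, limited to 1 d.p. → 4 s.f.
Carrying full precision, 109.974 ÷ 547.98 = 0.200689806197…; keep min(6, 4) = 4 s.f.
Rounded to 4 significant figures: 0.2007.

0.2007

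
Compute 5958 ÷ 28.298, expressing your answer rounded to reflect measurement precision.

5958 ÷ 28.298 = 210.544914835…
Multiplication/division keeps the fewest significant figures: 5958 → 4 s.f., 28.298 → 5 s.f.; limit is 4.
Rounded to 4 significant figures: 210.5.

210.5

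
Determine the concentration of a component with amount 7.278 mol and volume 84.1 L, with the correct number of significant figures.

concentration = 7.278 mol ÷ 84.1 L = 0.0865398335315… mol/L.
7.278 has 4 significant figures; 84.1 has 3.
Division/multiplication keeps the fewest: 3 significant figures.
Rounded: 0.0865 mol/L.

0.0865 mol/L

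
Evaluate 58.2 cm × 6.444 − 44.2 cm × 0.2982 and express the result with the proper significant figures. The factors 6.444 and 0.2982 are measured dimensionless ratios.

58.2 × 6.444 = 375.0408 → 375 cm (3 s.f., last digit at the 10^0 place).
44.2 × 0.2982 = 13.18044 → 13.2 cm (3 s.f., last digit at the 10^-1 place).
Difference: 361.86036 cm; keep the coarser place, 10^0.
Result: 362 cm.

362 cm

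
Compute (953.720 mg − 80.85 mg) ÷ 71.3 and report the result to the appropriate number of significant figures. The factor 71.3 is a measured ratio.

12.2 mg

953.720 mg − 80.85 mg = 872.870 mg; the difference is limited to 2 decimal places (5 s.f.).
Carrying full precision, 872.870 ÷ 71.3 = 12.2422159888… mg; 71.3 has 3 s.f., so the result keeps min(5, 3) = 3 s.f.
Rounded to 3 significant figures: 12.2 mg.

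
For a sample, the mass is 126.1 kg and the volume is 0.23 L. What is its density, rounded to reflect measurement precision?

5.5 × 10^2 kg/L

density = 126.1 kg ÷ 0.23 L = 548.260869565… kg/L.
126.1 has 4 significant figures; 0.23 has 2.
Division/multiplication keeps the fewest: 2 significant figures.
Rounded: 5.5 × 10^2 kg/L.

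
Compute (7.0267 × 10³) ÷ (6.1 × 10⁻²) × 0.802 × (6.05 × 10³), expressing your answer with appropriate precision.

(7.0267 × 10³) ÷ (6.1 × 10⁻²) × 0.802 × (6.05 × 10³) = 558922148.689…
Multiplication/division keeps the fewest significant figures: 7.0267 × 10³ → 5 s.f., 6.1 × 10⁻² → 2 s.f., 0.802 → 3 s.f., 6.05 × 10³ → 3 s.f.; limit is 2.
Rounded to 2 significant figures: 5.6 × 10⁸.

5.6 × 10⁸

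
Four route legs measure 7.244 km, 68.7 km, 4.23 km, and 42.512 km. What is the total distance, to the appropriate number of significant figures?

7.244 km + 68.7 km + 4.23 km + 42.512 km = 122.686 km.
Addition/subtraction keeps the fewest decimal places: 7.244 → 3 decimal places, 68.7 → 1 decimal place, 4.23 → 2 decimal places, 42.512 → 3 decimal places; limit is 1.
Rounded to 1 decimal place: 122.7 km.

122.7 km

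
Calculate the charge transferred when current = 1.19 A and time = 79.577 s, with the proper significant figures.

charge transferred = 1.19 A × 79.577 s = 94.69663 C.
1.19 has 3 significant figures; 79.577 has 5.
Division/multiplication keeps the fewest: 3 significant figures.
Rounded: 94.7 C.

94.7 C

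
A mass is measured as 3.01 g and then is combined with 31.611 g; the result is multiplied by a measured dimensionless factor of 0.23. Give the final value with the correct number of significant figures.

3.01 g + 31.611 g = 34.621 g; the sum is limited to 2 decimal places (4 s.f.).
Carrying full precision, 34.621 × 0.23 = 7.96283 g; 0.23 has 2 s.f., so the result keeps min(4, 2) = 2 s.f.
Rounded to 2 significant figures: 8.0 g.

8.0 g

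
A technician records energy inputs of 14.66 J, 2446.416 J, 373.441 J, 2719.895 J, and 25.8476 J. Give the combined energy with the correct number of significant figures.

14.66 J + 2446.416 J + 373.441 J + 2719.895 J + 25.8476 J = 5580.2596 J.
Addition/subtraction keeps the fewest decimal places: 14.66 → 2 decimal places, 2446.416 → 3 decimal places, 373.441 → 3 decimal places, 2719.895 → 3 decimal places, 25.8476 → 4 decimal places; limit is 2.
Rounded to 2 decimal places: 5580.26 J.

5580.26 J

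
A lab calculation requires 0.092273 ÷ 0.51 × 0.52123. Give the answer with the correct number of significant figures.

0.094

0.092273 ÷ 0.51 × 0.52123 = 0.0943048152745…
Multiplication/division keeps the fewest significant figures: 0.092273 → 5 s.f., 0.51 → 2 s.f., 0.52123 → 5 s.f.; limit is 2.
Rounded to 2 significant figures: 0.094.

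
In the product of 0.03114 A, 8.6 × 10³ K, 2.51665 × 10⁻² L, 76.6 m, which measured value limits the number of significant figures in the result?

8.6 × 10³ K

0.03114 A → 4 s.f.; 8.6 × 10³ K → 2 s.f.; 2.51665 × 10⁻² L → 6 s.f.; 76.6 m → 3 s.f.
The fewest is 2 significant figures, from 8.6 × 10³ K.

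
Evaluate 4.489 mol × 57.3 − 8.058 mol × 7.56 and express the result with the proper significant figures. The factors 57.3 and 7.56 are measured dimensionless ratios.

4.489 × 57.3 = 257.2197 → 2.57 × 10² mol (3 s.f., last digit at the 10^0 place).
8.058 × 7.56 = 60.91848 → 60.9 mol (3 s.f., last digit at the 10^-1 place).
Difference: 196.30122 mol; keep the coarser place, 10^0.
Result: 1.96 × 10² mol.

1.96 × 10² mol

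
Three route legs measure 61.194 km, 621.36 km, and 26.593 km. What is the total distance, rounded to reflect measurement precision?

709.15 km

61.194 km + 621.36 km + 26.593 km = 709.147 km.
Addition/subtraction keeps the fewest decimal places: 61.194 → 3 decimal places, 621.36 → 2 decimal places, 26.593 → 3 decimal places; limit is 2.
Rounded to 2 decimal places: 709.15 km.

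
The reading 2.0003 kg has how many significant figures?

2.0003: zeros between nonzero digits are significant.

5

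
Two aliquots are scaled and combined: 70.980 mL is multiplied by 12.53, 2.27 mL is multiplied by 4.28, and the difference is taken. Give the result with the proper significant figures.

70.980 × 12.53 = 889.3794 → 889.4 mL (4 s.f., last digit at the 10^-1 place).
2.27 × 4.28 = 9.7156 → 9.72 mL (3 s.f., last digit at the 10^-2 place).
Difference: 879.6638 mL; keep the coarser place, 10^-1.
Result: 879.7 mL.

879.7 mL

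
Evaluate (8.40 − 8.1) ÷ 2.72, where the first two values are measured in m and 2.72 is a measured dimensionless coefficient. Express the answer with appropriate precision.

0.1 m

8.40 m − 8.1 m = 0.30 m; the difference is limited to 1 decimal place (1 s.f.).
Carrying full precision, 0.30 ÷ 2.72 = 0.110294117647… m; 2.72 has 3 s.f., so the result keeps min(1, 3) = 1 s.f.
Rounded to 1 significant figure: 0.1 m.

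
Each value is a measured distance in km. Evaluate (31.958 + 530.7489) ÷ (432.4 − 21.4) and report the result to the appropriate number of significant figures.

31.958 + 530.7489 = 562.7069, limited to 3 d.p. → 6 s.f.; 432.4 − 21.4 = 411.0, limited to 1 d.p. → 4 s.f.
Carrying full precision, 562.7069 ÷ 411.0 = 1.36911654501…; keep min(6, 4) = 4 s.f.
Rounded to 4 significant figures: 1.369.

1.369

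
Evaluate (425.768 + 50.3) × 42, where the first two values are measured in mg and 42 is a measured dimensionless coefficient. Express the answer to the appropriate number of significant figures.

425.768 mg + 50.3 mg = 476.068 mg; the sum is limited to 1 decimal place (4 s.f.).
Carrying full precision, 476.068 × 42 = 19994.856 mg; 42 has 2 s.f., so the result keeps min(4, 2) = 2 s.f.
Rounded to 2 significant figures: 2.0 × 10^4 mg.

2.0 × 10^4 mg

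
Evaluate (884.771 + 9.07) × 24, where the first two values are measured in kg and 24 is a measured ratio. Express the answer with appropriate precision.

2.1 × 10^4 kg

884.771 kg + 9.07 kg = 893.841 kg; the sum is limited to 2 decimal places (5 s.f.).
Carrying full precision, 893.841 × 24 = 21452.184 kg; 24 has 2 s.f., so the result keeps min(5, 2) = 2 s.f.
Rounded to 2 significant figures: 2.1 × 10^4 kg.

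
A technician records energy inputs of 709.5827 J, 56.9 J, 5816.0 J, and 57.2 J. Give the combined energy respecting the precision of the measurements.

709.5827 J + 56.9 J + 5816.0 J + 57.2 J = 6639.6827 J.
Addition/subtraction keeps the fewest decimal places: 709.5827 → 4 decimal places, 56.9 → 1 decimal place, 5816.0 → 1 decimal place, 57.2 → 1 decimal place; limit is 1.
Rounded to 1 decimal place: 6639.7 J.

6639.7 J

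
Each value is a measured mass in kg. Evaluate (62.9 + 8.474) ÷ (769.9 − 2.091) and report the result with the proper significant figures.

0.0930

62.9 + 8.474 = 71.374, limited to 1 d.p. → 3 s.f.; 769.9 − 2.091 = 767.809, limited to 1 d.p. → 4 s.f.
Carrying full precision, 71.374 ÷ 767.809 = 0.0929580142978…; keep min(3, 4) = 3 s.f.
Rounded to 3 significant figures: 0.0930.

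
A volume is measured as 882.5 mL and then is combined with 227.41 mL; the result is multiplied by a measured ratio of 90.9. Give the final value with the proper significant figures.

1.01 × 10^5 mL

882.5 mL + 227.41 mL = 1109.91 mL; the sum is limited to 1 decimal place (5 s.f.).
Carrying full precision, 1109.91 × 90.9 = 100890.819 mL; 90.9 has 3 s.f., so the result keeps min(5, 3) = 3 s.f.
Rounded to 3 significant figures: 1.01 × 10^5 mL.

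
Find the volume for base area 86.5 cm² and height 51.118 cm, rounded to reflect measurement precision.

4.42 × 10^3 cm³

volume = 86.5 cm² × 51.118 cm = 4421.707 cm³.
86.5 has 3 significant figures; 51.118 has 5.
Division/multiplication keeps the fewest: 3 significant figures.
Rounded: 4.42 × 10^3 cm³.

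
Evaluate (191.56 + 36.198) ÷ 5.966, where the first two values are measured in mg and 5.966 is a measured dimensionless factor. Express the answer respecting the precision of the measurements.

191.56 mg + 36.198 mg = 227.758 mg; the sum is limited to 2 decimal places (5 s.f.).
Carrying full precision, 227.758 ÷ 5.966 = 38.1759973181… mg; 5.966 has 4 s.f., so the result keeps min(5, 4) = 4 s.f.
Rounded to 4 significant figures: 38.18 mg.

38.18 mg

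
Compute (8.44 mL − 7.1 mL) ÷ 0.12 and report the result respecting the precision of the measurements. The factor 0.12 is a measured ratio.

8.44 mL − 7.1 mL = 1.34 mL; the difference is limited to 1 decimal place (2 s.f.).
Carrying full precision, 1.34 ÷ 0.12 = 11.1666666667… mL; 0.12 has 2 s.f., so the result keeps min(2, 2) = 2 s.f.
Rounded to 2 significant figures: 11 mL.

11 mL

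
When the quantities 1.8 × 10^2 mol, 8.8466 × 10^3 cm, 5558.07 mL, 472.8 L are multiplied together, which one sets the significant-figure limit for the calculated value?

1.8 × 10^2 mol

1.8 × 10^2 mol → 2 s.f.; 8.8466 × 10^3 cm → 5 s.f.; 5558.07 mL → 6 s.f.; 472.8 L → 4 s.f.
The fewest is 2 significant figures, from 1.8 × 10^2 mol.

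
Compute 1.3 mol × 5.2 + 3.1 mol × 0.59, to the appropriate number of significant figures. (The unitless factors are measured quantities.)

1.3 × 5.2 = 6.76 → 6.8 mol (2 s.f., last digit at the 10^-1 place).
3.1 × 0.59 = 1.829 → 1.8 mol (2 s.f., last digit at the 10^-1 place).
Sum: 8.589 mol; keep the coarser place, 10^-1.
Result: 8.6 mol.

8.6 mol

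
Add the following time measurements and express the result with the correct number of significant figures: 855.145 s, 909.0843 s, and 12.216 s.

855.145 s + 909.0843 s + 12.216 s = 1776.4453 s.
Addition/subtraction keeps the fewest decimal places: 855.145 → 3 decimal places, 909.0843 → 4 decimal places, 12.216 → 3 decimal places; limit is 3.
Rounded to 3 decimal places: 1776.445 s.

1776.445 s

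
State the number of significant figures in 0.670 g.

0.670: leading zeros are not significant; trailing zeros after a decimal point are significant.

3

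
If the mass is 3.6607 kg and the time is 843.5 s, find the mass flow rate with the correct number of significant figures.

mass flow rate = 3.6607 kg ÷ 843.5 s = 0.00433989330172… kg/s.
3.6607 has 5 significant figures; 843.5 has 4.
Division/multiplication keeps the fewest: 4 significant figures.
Rounded: 4.340 × 10⁻³ kg/s.

4.340 × 10⁻³ kg/s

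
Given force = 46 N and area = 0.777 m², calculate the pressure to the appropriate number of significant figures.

59 Pa

pressure = 46 N ÷ 0.777 m² = 59.2020592021… Pa.
46 has 2 significant figures; 0.777 has 3.
Division/multiplication keeps the fewest: 2 significant figures.
Rounded: 59 Pa.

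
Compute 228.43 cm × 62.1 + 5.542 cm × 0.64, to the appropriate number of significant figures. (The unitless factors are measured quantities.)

1.42 × 10^4 cm

228.43 × 62.1 = 14185.503 → 1.42 × 10^4 cm (3 s.f., last digit at the 10^2 place).
5.542 × 0.64 = 3.54688 → 3.5 cm (2 s.f., last digit at the 10^-1 place).
Sum: 14189.04988 cm; keep the coarser place, 10^2.
Result: 1.42 × 10^4 cm.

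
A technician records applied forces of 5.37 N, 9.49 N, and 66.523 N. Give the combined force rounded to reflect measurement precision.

81.38 N

5.37 N + 9.49 N + 66.523 N = 81.383 N.
Addition/subtraction keeps the fewest decimal places: 5.37 → 2 decimal places, 9.49 → 2 decimal places, 66.523 → 3 decimal places; limit is 2.
Rounded to 2 decimal places: 81.38 N.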